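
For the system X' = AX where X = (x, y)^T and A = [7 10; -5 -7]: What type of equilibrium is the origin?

center

A = [[7,10],[-5,-7]]; det(A-λI) = λ^2 + 1.
λ = 0 ± i: zero real part.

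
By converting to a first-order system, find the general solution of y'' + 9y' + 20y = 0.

y(t) = K_1e^(-5t) + K_2e^(-4t)

Let x_1 = y, x_2 = y'. Then x_1' = x_2 and x_2' = -20x_1 - 9x_2.
A = [[0,1],[-20,-9]]; det(A-λI) = λ^2 + 9λ + 20.
Eigenvalues λ = -5, -4 with eigenvectors (1,-5), (1,-4).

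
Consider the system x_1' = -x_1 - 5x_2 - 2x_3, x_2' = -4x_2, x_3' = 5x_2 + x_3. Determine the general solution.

Coefficient matrix A = [[-1, -5, -2], [0, -4, 0], [0, 5, 1]].
det(A - λI) = 0 gives eigenvalues λ = -1, 1, -4.
For λ=-1: eigenvector (1,0,0).
For λ=1: eigenvector (-1,0,1).
For λ=-4: eigenvector (-1,-1,1).
General solution: c_1e^(-t)(1,0,0) + c_2e^(t)(-1,0,1) + c_3e^(-4t)(-1,-1,1).

x_1(t) = c_1e^(-t) - c_2e^(t) - c_3e^(-4t), x_2(t) = -c_3e^(-4t), x_3(t) = c_2e^(t) + c_3e^(-4t)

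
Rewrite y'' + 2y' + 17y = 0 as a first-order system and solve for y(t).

y(t) = c_1e^(-t)cos(4t) + c_2e^(-t)sin(4t)

Let x_1 = y, x_2 = y'. Then x_1' = x_2 and x_2' = -17x_1 - 2x_2.
A = [[0,1],[-17,-2]]; det(A-λI) = λ^2 + 2λ + 17.
Eigenvalues λ = -1 ± 4i.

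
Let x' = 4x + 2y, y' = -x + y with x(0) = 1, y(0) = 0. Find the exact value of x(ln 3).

A = [[4,2],[-1,1]]; eigenvalues λ = 3, 2.
Eigenvectors: (-2,1) for λ=3, (-1,1) for λ=2.
From the initial condition, c_1 = -1, c_2 = 1.
x(ln 3) = (-1)(3^3)(-2) + (1)(3^2)(-1) = 45.

45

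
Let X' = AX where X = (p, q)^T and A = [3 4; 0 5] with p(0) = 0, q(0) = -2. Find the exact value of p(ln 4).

A = [[3,4],[0,5]]; eigenvalues λ = 5, 3.
Eigenvectors: (-2,-1) for λ=5, (-1,0) for λ=3.
From the initial condition, c_1 = 2, c_2 = -4.
p(ln 4) = (2)(4^5)(-2) + (-4)(4^3)(-1) = -3840.

-3840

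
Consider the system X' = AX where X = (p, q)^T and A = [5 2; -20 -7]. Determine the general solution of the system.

p(t) = -C_1e^(-t)cos(2t) - C_2e^(-t)sin(2t), q(t) = C_1e^(-t)sin(2t) + 3C_1e^(-t)cos(2t) + 3C_2e^(-t)sin(2t) - C_2e^(-t)cos(2t)

Coefficient matrix A = [[5, 2], [-20, -7]].
Characteristic polynomial det(A - λI) = λ^2 + 2λ + 5 = 0.
Eigenvalues λ = -1 ± 2i (complex conjugate pair).
For λ=-1+2i: an eigenvector is (-1,3) - i(0,1) = (-1, 3 - i).
A real fundamental pair from Re and Im of e^((-1+2i)t)v: X_1 = e^(-t)(cos(2t)·(-1,3) + sin(2t)·(0,1)), X_2 = e^(-t)(sin(2t)·(-1,3) - cos(2t)·(0,1)).
General solution: C_1X_1 + C_2X_2.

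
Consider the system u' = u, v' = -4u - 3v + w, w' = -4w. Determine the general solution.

Coefficient matrix A = [[1, 0, 0], [-4, -3, 1], [0, 0, -4]].
det(A - λI) = 0 gives eigenvalues λ = -4, -3, 1.
For λ=-4: eigenvector (0,-1,1).
For λ=-3: eigenvector (0,1,0).
For λ=1: eigenvector (1,-1,0).
General solution: C_1e^(-4t)(0,-1,1) + C_2e^(-3t)(0,1,0) + C_3e^(t)(1,-1,0).

u(t) = C_3e^(t), v(t) = -C_1e^(-4t) + C_2e^(-3t) - C_3e^(t), w(t) = C_1e^(-4t)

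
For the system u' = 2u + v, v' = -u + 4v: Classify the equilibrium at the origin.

A = [[2,1],[-1,4]]; det(A-λI) = λ^2 - 6λ + 9.
repeated λ = 3 with a single eigenvector.

unstable improper node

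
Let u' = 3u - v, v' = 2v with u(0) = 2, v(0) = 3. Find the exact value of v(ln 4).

A = [[3,-1],[0,2]]; eigenvalues λ = 2, 3.
Eigenvectors: (1,1) for λ=2, (-1,0) for λ=3.
From the initial condition, c_1 = 3, c_2 = 1.
v(ln 4) = (3)(4^2)(1) + (1)(4^3)(0) = 48.

48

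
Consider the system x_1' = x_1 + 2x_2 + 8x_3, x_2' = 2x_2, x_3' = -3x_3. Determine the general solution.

Coefficient matrix A = [[1, 2, 8], [0, 2, 0], [0, 0, -3]].
det(A - λI) = 0 gives eigenvalues λ = 2, 1, -3.
For λ=2: eigenvector (2,1,0).
For λ=1: eigenvector (1,0,0).
For λ=-3: eigenvector (-2,0,1).
General solution: C_1e^(2t)(2,1,0) + C_2e^(t)(1,0,0) + C_3e^(-3t)(-2,0,1).

x_1(t) = 2C_1e^(2t) + C_2e^(t) - 2C_3e^(-3t), x_2(t) = C_1e^(2t), x_3(t) = C_3e^(-3t)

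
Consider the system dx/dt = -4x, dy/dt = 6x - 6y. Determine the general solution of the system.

x(t) = -K_2e^(-4t), y(t) = -K_1e^(-6t) - 3K_2e^(-4t)

Coefficient matrix A = [[-4, 0], [6, -6]].
Characteristic polynomial det(A - λI) = λ^2 + 10λ + 24 = 0.
Eigenvalues λ = -6, -4.
For λ=-6: (A-λI) row 1 is [2, 0], so an eigenvector is (0, -1).
For λ=-4: (A-λI) row 2 is [6, -2], so an eigenvector is (-1, -3).
General solution: K_1e^(-6t)(0,-1) + K_2e^(-4t)(-1,-3).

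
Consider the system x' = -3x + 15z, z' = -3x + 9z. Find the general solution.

Coefficient matrix A = [[-3, 15], [-3, 9]].
Characteristic polynomial det(A - λI) = λ^2 - 6λ + 18 = 0.
Eigenvalues λ = 3 ± 3i (complex conjugate pair).
For λ=3+3i: an eigenvector is (1,0) - i(-2,-1) = (1 + 2i, 0 + i).
A real fundamental pair from Re and Im of e^((3+3i)t)v: X_1 = e^(3t)(cos(3t)·(1,0) + sin(3t)·(-2,-1)), X_2 = e^(3t)(sin(3t)·(1,0) - cos(3t)·(-2,-1)).
General solution: C_1X_1 + C_2X_2.

x(t) = -2C_1e^(3t)sin(3t) + C_1e^(3t)cos(3t) + C_2e^(3t)sin(3t) + 2C_2e^(3t)cos(3t), z(t) = -C_1e^(3t)sin(3t) + C_2e^(3t)cos(3t)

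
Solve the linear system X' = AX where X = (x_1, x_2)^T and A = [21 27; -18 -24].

Coefficient matrix A = [[21, 27], [-18, -24]].
Characteristic polynomial det(A - λI) = λ^2 + 3λ - 18 = 0.
Eigenvalues λ = 3, -6.
For λ=3: (A-λI) row 1 is [18, 27], so an eigenvector is (3, -2).
For λ=-6: (A-λI) row 1 is [27, 27], so an eigenvector is (1, -1).
General solution: C_1e^(3t)(3,-2) + C_2e^(-6t)(1,-1).

x_1(t) = 3C_1e^(3t) + C_2e^(-6t), x_2(t) = -2C_1e^(3t) - C_2e^(-6t)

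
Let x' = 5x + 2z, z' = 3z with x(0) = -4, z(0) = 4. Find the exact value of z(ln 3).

108

A = [[5,2],[0,3]]; eigenvalues λ = 3, 5.
Eigenvectors: (1,-1) for λ=3, (-1,0) for λ=5.
From the initial condition, c_1 = -4, c_2 = 0.
z(ln 3) = (-4)(3^3)(-1) + (0)(3^5)(0) = 108.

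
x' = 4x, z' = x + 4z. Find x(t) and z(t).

Coefficient matrix A = [[4, 0], [1, 4]].
Characteristic polynomial det(A - λI) = λ^2 - 8λ + 16 = 0.
Single eigenvalue λ = 4 with algebraic multiplicity 2.
Eigenvector v = (0,1); generalized eigenvector w with (A-λI)w=v is (1,3).
General solution: e^(4t)[K_1·v + K_2·(t·v + w)].

x(t) = K_2e^(4t), z(t) = K_1e^(4t) + K_2te^(4t) + 3K_2e^(4t)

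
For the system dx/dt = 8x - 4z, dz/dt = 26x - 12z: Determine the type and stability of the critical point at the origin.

stable spiral

A = [[8,-4],[26,-12]]; det(A-λI) = λ^2 + 4λ + 8.
λ = -2 ± 2i: negative real part.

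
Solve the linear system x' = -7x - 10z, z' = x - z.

x(t) = 3C_1e^(-4t)sin(t) - C_1e^(-4t)cos(t) - C_2e^(-4t)sin(t) - 3C_2e^(-4t)cos(t), z(t) = -C_1e^(-4t)sin(t) + C_2e^(-4t)cos(t)

Coefficient matrix A = [[-7, -10], [1, -1]].
Characteristic polynomial det(A - λI) = λ^2 + 8λ + 17 = 0.
Eigenvalues λ = -4 ± i (complex conjugate pair).
For λ=-4+i: an eigenvector is (-1,0) - i(3,-1) = (-1 - 3i, 0 + i).
A real fundamental pair from Re and Im of e^((-4+i)t)v: X_1 = e^(-4t)(cos(t)·(-1,0) + sin(t)·(3,-1)), X_2 = e^(-4t)(sin(t)·(-1,0) - cos(t)·(3,-1)).
General solution: C_1X_1 + C_2X_2.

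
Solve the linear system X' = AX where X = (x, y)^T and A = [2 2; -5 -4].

Coefficient matrix A = [[2, 2], [-5, -4]].
Characteristic polynomial det(A - λI) = λ^2 + 2λ + 2 = 0.
Eigenvalues λ = -1 ± i (complex conjugate pair).
For λ=-1+i: an eigenvector is (1,-2) - i(-1,1) = (1 + i, -2 - i).
A real fundamental pair from Re and Im of e^((-1+i)t)v: X_1 = e^(-t)(cos(t)·(1,-2) + sin(t)·(-1,1)), X_2 = e^(-t)(sin(t)·(1,-2) - cos(t)·(-1,1)).
General solution: K_1X_1 + K_2X_2.

x(t) = -K_1e^(-t)sin(t) + K_1e^(-t)cos(t) + K_2e^(-t)sin(t) + K_2e^(-t)cos(t), y(t) = K_1e^(-t)sin(t) - 2K_1e^(-t)cos(t) - 2K_2e^(-t)sin(t) - K_2e^(-t)cos(t)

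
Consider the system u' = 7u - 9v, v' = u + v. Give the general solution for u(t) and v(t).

u(t) = 3C_1e^(4t) + 3C_2te^(4t) + C_2e^(4t), v(t) = C_1e^(4t) + C_2te^(4t)

Coefficient matrix A = [[7, -9], [1, 1]].
Characteristic polynomial det(A - λI) = λ^2 - 8λ + 16 = 0.
Single eigenvalue λ = 4 with algebraic multiplicity 2.
Eigenvector v = (3,1); generalized eigenvector w with (A-λI)w=v is (1,0).
General solution: e^(4t)[C_1·v + C_2·(t·v + w)].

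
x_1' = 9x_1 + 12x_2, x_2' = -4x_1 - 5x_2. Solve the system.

Coefficient matrix A = [[9, 12], [-4, -5]].
Characteristic polynomial det(A - λI) = λ^2 - 4λ + 3 = 0.
Eigenvalues λ = 3, 1.
For λ=3: (A-λI) row 1 is [6, 12], so an eigenvector is (-2, 1).
For λ=1: (A-λI) row 1 is [8, 12], so an eigenvector is (-3, 2).
General solution: K_1e^(3t)(-2,1) + K_2e^(t)(-3,2).

x_1(t) = -2K_1e^(3t) - 3K_2e^(t), x_2(t) = K_1e^(3t) + 2K_2e^(t)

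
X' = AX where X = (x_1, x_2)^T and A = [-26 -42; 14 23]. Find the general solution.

Coefficient matrix A = [[-26, -42], [14, 23]].
Characteristic polynomial det(A - λI) = λ^2 + 3λ - 10 = 0.
Eigenvalues λ = 2, -5.
For λ=2: (A-λI) row 1 is [-28, -42], so an eigenvector is (3, -2).
For λ=-5: (A-λI) row 1 is [-21, -42], so an eigenvector is (2, -1).
General solution: C_1e^(2t)(3,-2) + C_2e^(-5t)(2,-1).

x_1(t) = 3C_1e^(2t) + 2C_2e^(-5t), x_2(t) = -2C_1e^(2t) - C_2e^(-5t)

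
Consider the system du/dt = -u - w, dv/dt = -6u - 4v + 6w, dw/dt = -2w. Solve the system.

u(t) = C_1e^(-t) + C_2e^(-2t), v(t) = -2C_1e^(-t) + C_3e^(-4t), w(t) = C_2e^(-2t)

Coefficient matrix A = [[-1, 0, -1], [-6, -4, 6], [0, 0, -2]].
det(A - λI) = 0 gives eigenvalues λ = -1, -2, -4.
For λ=-1: eigenvector (1,-2,0).
For λ=-2: eigenvector (1,0,1).
For λ=-4: eigenvector (0,1,0).
General solution: C_1e^(-t)(1,-2,0) + C_2e^(-2t)(1,0,1) + C_3e^(-4t)(0,1,0).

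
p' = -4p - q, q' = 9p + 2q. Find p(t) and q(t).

p(t) = C_1e^(-t) + C_2te^(-t), q(t) = -3C_1e^(-t) - 3C_2te^(-t) - C_2e^(-t)

Coefficient matrix A = [[-4, -1], [9, 2]].
Characteristic polynomial det(A - λI) = λ^2 + 2λ + 1 = 0.
Single eigenvalue λ = -1 with algebraic multiplicity 2.
Eigenvector v = (1,-3); generalized eigenvector w with (A-λI)w=v is (0,-1).
General solution: e^(-t)[C_1·v + C_2·(t·v + w)].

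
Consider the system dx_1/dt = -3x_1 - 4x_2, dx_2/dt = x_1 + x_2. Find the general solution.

Coefficient matrix A = [[-3, -4], [1, 1]].
Characteristic polynomial det(A - λI) = λ^2 + 2λ + 1 = 0.
Single eigenvalue λ = -1 with algebraic multiplicity 2.
Eigenvector v = (-2,1); generalized eigenvector w with (A-λI)w=v is (3,-1).
General solution: e^(-t)[K_1·v + K_2·(t·v + w)].

x_1(t) = -2K_1e^(-t) - 2K_2te^(-t) + 3K_2e^(-t), x_2(t) = K_1e^(-t) + K_2te^(-t) - K_2e^(-t)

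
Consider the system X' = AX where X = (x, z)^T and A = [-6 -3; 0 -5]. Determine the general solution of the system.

Coefficient matrix A = [[-6, -3], [0, -5]].
Characteristic polynomial det(A - λI) = λ^2 + 11λ + 30 = 0.
Eigenvalues λ = -6, -5.
For λ=-6: (A-λI) row 1 is [0, -3], so an eigenvector is (1, 0).
For λ=-5: (A-λI) row 1 is [-1, -3], so an eigenvector is (-3, 1).
General solution: C_1e^(-6t)(1,0) + C_2e^(-5t)(-3,1).

x(t) = C_1e^(-6t) - 3C_2e^(-5t), z(t) = C_2e^(-5t)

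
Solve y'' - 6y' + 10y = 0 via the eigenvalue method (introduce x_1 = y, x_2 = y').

Let x_1 = y, x_2 = y'. Then x_1' = x_2 and x_2' = -10x_1 + 6x_2.
A = [[0,1],[-10,6]]; det(A-λI) = λ^2 - 6λ + 10.
Eigenvalues λ = 3 ± i.

y(t) = K_1e^(3t)cos(t) + K_2e^(3t)sin(t)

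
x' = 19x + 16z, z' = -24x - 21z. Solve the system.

x(t) = K_1e^(3t) - 2K_2e^(-5t), z(t) = -K_1e^(3t) + 3K_2e^(-5t)

Coefficient matrix A = [[19, 16], [-24, -21]].
Characteristic polynomial det(A - λI) = λ^2 + 2λ - 15 = 0.
Eigenvalues λ = 3, -5.
For λ=3: (A-λI) row 1 is [16, 16], so an eigenvector is (1, -1).
For λ=-5: (A-λI) row 1 is [24, 16], so an eigenvector is (-2, 3).
General solution: K_1e^(3t)(1,-1) + K_2e^(-5t)(-2,3).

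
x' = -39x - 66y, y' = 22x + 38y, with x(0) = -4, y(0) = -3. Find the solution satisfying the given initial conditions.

x(t) = 30e^(5t) - 34e^(-6t), y(t) = -20e^(5t) + 17e^(-6t)

Coefficient matrix A = [[-39, -66], [22, 38]].
Characteristic polynomial det(A - λI) = λ^2 + λ - 30 = 0.
Eigenvalues λ = 5, -6.
For λ=5: (A-λI) row 1 is [-44, -66], so an eigenvector is (-3, 2).
For λ=-6: (A-λI) row 1 is [-33, -66], so an eigenvector is (2, -1).
General solution: C_1e^(5t)(-3,2) + C_2e^(-6t)(2,-1).
Applying x(0)=-4, y(0)=-3 gives C_1=-10, C_2=-17.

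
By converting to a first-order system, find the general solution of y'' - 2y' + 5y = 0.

y(t) = C_1e^(t)cos(2t) + C_2e^(t)sin(2t)

Let x_1 = y, x_2 = y'. Then x_1' = x_2 and x_2' = -5x_1 + 2x_2.
A = [[0,1],[-5,2]]; det(A-λI) = λ^2 - 2λ + 5.
Eigenvalues λ = 1 ± 2i.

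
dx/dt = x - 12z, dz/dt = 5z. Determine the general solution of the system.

Coefficient matrix A = [[1, -12], [0, 5]].
Characteristic polynomial det(A - λI) = λ^2 - 6λ + 5 = 0.
Eigenvalues λ = 1, 5.
For λ=1: (A-λI) row 1 is [0, -12], so an eigenvector is (1, 0).
For λ=5: (A-λI) row 1 is [-4, -12], so an eigenvector is (-3, 1).
General solution: K_1e^(t)(1,0) + K_2e^(5t)(-3,1).

x(t) = K_1e^(t) - 3K_2e^(5t), z(t) = K_2e^(5t)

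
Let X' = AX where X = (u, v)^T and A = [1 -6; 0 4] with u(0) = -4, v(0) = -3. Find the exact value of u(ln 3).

A = [[1,-6],[0,4]]; eigenvalues λ = 1, 4.
Eigenvectors: (1,0) for λ=1, (2,-1) for λ=4.
From the initial condition, c_1 = -10, c_2 = 3.
u(ln 3) = (-10)(3^1)(1) + (3)(3^4)(2) = 456.

456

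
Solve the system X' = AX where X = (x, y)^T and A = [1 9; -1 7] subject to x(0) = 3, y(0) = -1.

x(t) = -18te^(4t) + 3e^(4t), y(t) = -6te^(4t) - e^(4t)

Coefficient matrix A = [[1, 9], [-1, 7]].
Characteristic polynomial det(A - λI) = λ^2 - 8λ + 16 = 0.
Single eigenvalue λ = 4 with algebraic multiplicity 2.
Eigenvector v = (3,1); generalized eigenvector w with (A-λI)w=v is (2,1).
General solution: e^(4t)[C_1·v + C_2·(t·v + w)].
Applying x(0)=3, y(0)=-1 gives C_1=5, C_2=-6.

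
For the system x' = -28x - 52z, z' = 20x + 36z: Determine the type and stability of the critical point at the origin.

unstable spiral

A = [[-28,-52],[20,36]]; det(A-λI) = λ^2 - 8λ + 32.
λ = 4 ± 4i: positive real part.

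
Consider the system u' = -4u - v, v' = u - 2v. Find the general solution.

Coefficient matrix A = [[-4, -1], [1, -2]].
Characteristic polynomial det(A - λI) = λ^2 + 6λ + 9 = 0.
Single eigenvalue λ = -3 with algebraic multiplicity 2.
Eigenvector v = (1,-1); generalized eigenvector w with (A-λI)w=v is (0,-1).
General solution: e^(-3t)[K_1·v + K_2·(t·v + w)].

u(t) = K_1e^(-3t) + K_2te^(-3t), v(t) = -K_1e^(-3t) - K_2te^(-3t) - K_2e^(-3t)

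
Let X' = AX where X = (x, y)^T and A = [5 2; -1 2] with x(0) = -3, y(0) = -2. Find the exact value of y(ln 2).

24

A = [[5,2],[-1,2]]; eigenvalues λ = 3, 4.
Eigenvectors: (-1,1) for λ=3, (-2,1) for λ=4.
From the initial condition, c_1 = -7, c_2 = 5.
y(ln 2) = (-7)(2^3)(1) + (5)(2^4)(1) = 24.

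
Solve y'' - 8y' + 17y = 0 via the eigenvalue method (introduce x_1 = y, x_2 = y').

Let x_1 = y, x_2 = y'. Then x_1' = x_2 and x_2' = -17x_1 + 8x_2.
A = [[0,1],[-17,8]]; det(A-λI) = λ^2 - 8λ + 17.
Eigenvalues λ = 4 ± i.

y(t) = K_1e^(4t)cos(t) + K_2e^(4t)sin(t)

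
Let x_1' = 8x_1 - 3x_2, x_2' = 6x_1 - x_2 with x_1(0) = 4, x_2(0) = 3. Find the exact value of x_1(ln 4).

5104

A = [[8,-3],[6,-1]]; eigenvalues λ = 2, 5.
Eigenvectors: (1,2) for λ=2, (1,1) for λ=5.
From the initial condition, c_1 = -1, c_2 = 5.
x_1(ln 4) = (-1)(4^2)(1) + (5)(4^5)(1) = 5104.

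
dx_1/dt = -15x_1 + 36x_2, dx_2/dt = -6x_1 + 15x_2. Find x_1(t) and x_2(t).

x_1(t) = -3c_1e^(-3t) + 2c_2e^(3t), x_2(t) = -c_1e^(-3t) + c_2e^(3t)

Coefficient matrix A = [[-15, 36], [-6, 15]].
Characteristic polynomial det(A - λI) = λ^2 - 9 = 0.
Eigenvalues λ = -3, 3.
For λ=-3: (A-λI) row 1 is [-12, 36], so an eigenvector is (-3, -1).
For λ=3: (A-λI) row 1 is [-18, 36], so an eigenvector is (2, 1).
General solution: c_1e^(-3t)(-3,-1) + c_2e^(3t)(2,1).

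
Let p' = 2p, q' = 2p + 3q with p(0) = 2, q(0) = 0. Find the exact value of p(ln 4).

32

A = [[2,0],[2,3]]; eigenvalues λ = 2, 3.
Eigenvectors: (1,-2) for λ=2, (0,1) for λ=3.
From the initial condition, c_1 = 2, c_2 = 4.
p(ln 4) = (2)(4^2)(1) + (4)(4^3)(0) = 32.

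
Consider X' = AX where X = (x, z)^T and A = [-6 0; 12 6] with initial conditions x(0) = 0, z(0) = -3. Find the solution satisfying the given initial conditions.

x(t) = 0, z(t) = -3e^(6t)

Coefficient matrix A = [[-6, 0], [12, 6]].
Characteristic polynomial det(A - λI) = λ^2 - 36 = 0.
Eigenvalues λ = -6, 6.
For λ=-6: (A-λI) row 2 is [12, 12], so an eigenvector is (-1, 1).
For λ=6: (A-λI) row 1 is [-12, 0], so an eigenvector is (0, -1).
General solution: C_1e^(-6t)(-1,1) + C_2e^(6t)(0,-1).
Applying x(0)=0, z(0)=-3 gives C_1=0, C_2=3.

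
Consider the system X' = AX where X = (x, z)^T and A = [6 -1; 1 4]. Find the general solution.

Coefficient matrix A = [[6, -1], [1, 4]].
Characteristic polynomial det(A - λI) = λ^2 - 10λ + 25 = 0.
Single eigenvalue λ = 5 with algebraic multiplicity 2.
Eigenvector v = (-1,-1); generalized eigenvector w with (A-λI)w=v is (0,1).
General solution: e^(5t)[c_1·v + c_2·(t·v + w)].

x(t) = -c_1e^(5t) - c_2te^(5t), z(t) = -c_1e^(5t) - c_2te^(5t) + c_2e^(5t)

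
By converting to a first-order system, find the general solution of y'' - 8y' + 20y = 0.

Let x_1 = y, x_2 = y'. Then x_1' = x_2 and x_2' = -20x_1 + 8x_2.
A = [[0,1],[-20,8]]; det(A-λI) = λ^2 - 8λ + 20.
Eigenvalues λ = 4 ± 2i.

y(t) = C_1e^(4t)cos(2t) + C_2e^(4t)sin(2t)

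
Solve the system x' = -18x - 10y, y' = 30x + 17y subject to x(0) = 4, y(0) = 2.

Coefficient matrix A = [[-18, -10], [30, 17]].
Characteristic polynomial det(A - λI) = λ^2 + λ - 6 = 0.
Eigenvalues λ = 2, -3.
For λ=2: (A-λI) row 1 is [-20, -10], so an eigenvector is (1, -2).
For λ=-3: (A-λI) row 1 is [-15, -10], so an eigenvector is (2, -3).
General solution: c_1e^(2t)(1,-2) + c_2e^(-3t)(2,-3).
Applying x(0)=4, y(0)=2 gives c_1=-16, c_2=10.

x(t) = -16e^(2t) + 20e^(-3t), y(t) = 32e^(2t) - 30e^(-3t)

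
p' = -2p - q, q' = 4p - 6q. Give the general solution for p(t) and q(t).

Coefficient matrix A = [[-2, -1], [4, -6]].
Characteristic polynomial det(A - λI) = λ^2 + 8λ + 16 = 0.
Single eigenvalue λ = -4 with algebraic multiplicity 2.
Eigenvector v = (-1,-2); generalized eigenvector w with (A-λI)w=v is (0,1).
General solution: e^(-4t)[C_1·v + C_2·(t·v + w)].

p(t) = -C_1e^(-4t) - C_2te^(-4t), q(t) = -2C_1e^(-4t) - 2C_2te^(-4t) + C_2e^(-4t)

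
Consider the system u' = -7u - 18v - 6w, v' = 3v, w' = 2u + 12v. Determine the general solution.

Coefficient matrix A = [[-7, -18, -6], [0, 3, 0], [2, 12, 0]].
det(A - λI) = 0 gives eigenvalues λ = -3, 3, -4.
For λ=-3: eigenvector (-3,0,2).
For λ=3: eigenvector (-3,1,2).
For λ=-4: eigenvector (-2,0,1).
General solution: c_1e^(-3t)(-3,0,2) + c_2e^(3t)(-3,1,2) + c_3e^(-4t)(-2,0,1).

u(t) = -3c_1e^(-3t) - 3c_2e^(3t) - 2c_3e^(-4t), v(t) = c_2e^(3t), w(t) = 2c_1e^(-3t) + 2c_2e^(3t) + c_3e^(-4t)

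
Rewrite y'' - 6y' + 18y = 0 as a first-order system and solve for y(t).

Let x_1 = y, x_2 = y'. Then x_1' = x_2 and x_2' = -18x_1 + 6x_2.
A = [[0,1],[-18,6]]; det(A-λI) = λ^2 - 6λ + 18.
Eigenvalues λ = 3 ± 3i.

y(t) = c_1e^(3t)cos(3t) + c_2e^(3t)sin(3t)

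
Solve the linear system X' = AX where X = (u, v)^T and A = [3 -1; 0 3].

Coefficient matrix A = [[3, -1], [0, 3]].
Characteristic polynomial det(A - λI) = λ^2 - 6λ + 9 = 0.
Single eigenvalue λ = 3 with algebraic multiplicity 2.
Eigenvector v = (1,0); generalized eigenvector w with (A-λI)w=v is (1,-1).
General solution: e^(3t)[K_1·v + K_2·(t·v + w)].

u(t) = K_1e^(3t) + K_2te^(3t) + K_2e^(3t), v(t) = -K_2e^(3t)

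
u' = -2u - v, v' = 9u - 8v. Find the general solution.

Coefficient matrix A = [[-2, -1], [9, -8]].
Characteristic polynomial det(A - λI) = λ^2 + 10λ + 25 = 0.
Single eigenvalue λ = -5 with algebraic multiplicity 2.
Eigenvector v = (-1,-3); generalized eigenvector w with (A-λI)w=v is (0,1).
General solution: e^(-5t)[c_1·v + c_2·(t·v + w)].

u(t) = -c_1e^(-5t) - c_2te^(-5t), v(t) = -3c_1e^(-5t) - 3c_2te^(-5t) + c_2e^(-5t)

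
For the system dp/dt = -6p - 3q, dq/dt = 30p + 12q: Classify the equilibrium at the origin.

A = [[-6,-3],[30,12]]; det(A-λI) = λ^2 - 6λ + 18.
λ = 3 ± 3i: positive real part.

unstable spiral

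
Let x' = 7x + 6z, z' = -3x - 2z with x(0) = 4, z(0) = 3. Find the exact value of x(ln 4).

3544

A = [[7,6],[-3,-2]]; eigenvalues λ = 4, 1.
Eigenvectors: (-2,1) for λ=4, (-1,1) for λ=1.
From the initial condition, c_1 = -7, c_2 = 10.
x(ln 4) = (-7)(4^4)(-2) + (10)(4^1)(-1) = 3544.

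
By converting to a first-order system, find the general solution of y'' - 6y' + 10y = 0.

y(t) = C_1e^(3t)cos(t) + C_2e^(3t)sin(t)

Let x_1 = y, x_2 = y'. Then x_1' = x_2 and x_2' = -10x_1 + 6x_2.
A = [[0,1],[-10,6]]; det(A-λI) = λ^2 - 6λ + 10.
Eigenvalues λ = 3 ± i.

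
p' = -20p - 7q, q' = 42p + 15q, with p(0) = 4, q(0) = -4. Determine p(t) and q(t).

Coefficient matrix A = [[-20, -7], [42, 15]].
Characteristic polynomial det(A - λI) = λ^2 + 5λ - 6 = 0.
Eigenvalues λ = -6, 1.
For λ=-6: (A-λI) row 1 is [-14, -7], so an eigenvector is (-1, 2).
For λ=1: (A-λI) row 1 is [-21, -7], so an eigenvector is (-1, 3).
General solution: K_1e^(-6t)(-1,2) + K_2e^(t)(-1,3).
Applying p(0)=4, q(0)=-4 gives K_1=-8, K_2=4.

p(t) = -4e^(t) + 8e^(-6t), q(t) = 12e^(t) - 16e^(-6t)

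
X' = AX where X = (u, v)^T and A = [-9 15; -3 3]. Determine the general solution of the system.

Coefficient matrix A = [[-9, 15], [-3, 3]].
Characteristic polynomial det(A - λI) = λ^2 + 6λ + 18 = 0.
Eigenvalues λ = -3 ± 3i (complex conjugate pair).
For λ=-3+3i: an eigenvector is (2,1) - i(1,0) = (2 - i, 1).
A real fundamental pair from Re and Im of e^((-3+3i)t)v: X_1 = e^(-3t)(cos(3t)·(2,1) + sin(3t)·(1,0)), X_2 = e^(-3t)(sin(3t)·(2,1) - cos(3t)·(1,0)).
General solution: K_1X_1 + K_2X_2.

u(t) = K_1e^(-3t)sin(3t) + 2K_1e^(-3t)cos(3t) + 2K_2e^(-3t)sin(3t) - K_2e^(-3t)cos(3t), v(t) = K_1e^(-3t)cos(3t) + K_2e^(-3t)sin(3t)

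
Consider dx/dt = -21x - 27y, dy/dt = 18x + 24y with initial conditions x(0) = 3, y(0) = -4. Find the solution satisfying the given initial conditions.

x(t) = 6e^(6t) - 3e^(-3t), y(t) = -6e^(6t) + 2e^(-3t)

Coefficient matrix A = [[-21, -27], [18, 24]].
Characteristic polynomial det(A - λI) = λ^2 - 3λ - 18 = 0.
Eigenvalues λ = 6, -3.
For λ=6: (A-λI) row 1 is [-27, -27], so an eigenvector is (-1, 1).
For λ=-3: (A-λI) row 1 is [-18, -27], so an eigenvector is (-3, 2).
General solution: C_1e^(6t)(-1,1) + C_2e^(-3t)(-3,2).
Applying x(0)=3, y(0)=-4 gives C_1=-6, C_2=1.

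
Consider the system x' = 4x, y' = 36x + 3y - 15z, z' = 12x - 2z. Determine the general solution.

x(t) = C_3e^(4t), y(t) = 3C_1e^(-2t) + C_2e^(3t) + 6C_3e^(4t), z(t) = C_1e^(-2t) + 2C_3e^(4t)

Coefficient matrix A = [[4, 0, 0], [36, 3, -15], [12, 0, -2]].
det(A - λI) = 0 gives eigenvalues λ = -2, 3, 4.
For λ=-2: eigenvector (0,3,1).
For λ=3: eigenvector (0,1,0).
For λ=4: eigenvector (1,6,2).
General solution: C_1e^(-2t)(0,3,1) + C_2e^(3t)(0,1,0) + C_3e^(4t)(1,6,2).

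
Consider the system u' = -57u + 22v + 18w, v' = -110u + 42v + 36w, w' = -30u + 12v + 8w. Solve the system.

Coefficient matrix A = [[-57, 22, 18], [-110, 42, 36], [-30, 12, 8]].
det(A - λI) = 0 gives eigenvalues λ = -1, -2, -4.
For λ=-1: eigenvector (-3,-6,-2).
For λ=-2: eigenvector (2,5,0).
For λ=-4: eigenvector (2,4,1).
General solution: K_1e^(-t)(-3,-6,-2) + K_2e^(-2t)(2,5,0) + K_3e^(-4t)(2,4,1).

u(t) = -3K_1e^(-t) + 2K_2e^(-2t) + 2K_3e^(-4t), v(t) = -6K_1e^(-t) + 5K_2e^(-2t) + 4K_3e^(-4t), w(t) = -2K_1e^(-t) + K_3e^(-4t)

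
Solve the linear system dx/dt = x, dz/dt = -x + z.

x(t) = -c_2e^(t), z(t) = c_1e^(t) + c_2te^(t)

Coefficient matrix A = [[1, 0], [-1, 1]].
Characteristic polynomial det(A - λI) = λ^2 - 2λ + 1 = 0.
Single eigenvalue λ = 1 with algebraic multiplicity 2.
Eigenvector v = (0,1); generalized eigenvector w with (A-λI)w=v is (-1,0).
General solution: e^(t)[c_1·v + c_2·(t·v + w)].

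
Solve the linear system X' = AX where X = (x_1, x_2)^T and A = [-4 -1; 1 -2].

x_1(t) = K_1e^(-3t) + K_2te^(-3t) - K_2e^(-3t), x_2(t) = -K_1e^(-3t) - K_2te^(-3t)

Coefficient matrix A = [[-4, -1], [1, -2]].
Characteristic polynomial det(A - λI) = λ^2 + 6λ + 9 = 0.
Single eigenvalue λ = -3 with algebraic multiplicity 2.
Eigenvector v = (1,-1); generalized eigenvector w with (A-λI)w=v is (-1,0).
General solution: e^(-3t)[K_1·v + K_2·(t·v + w)].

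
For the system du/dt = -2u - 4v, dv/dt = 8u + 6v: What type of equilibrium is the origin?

unstable spiral

A = [[-2,-4],[8,6]]; det(A-λI) = λ^2 - 4λ + 20.
λ = 2 ± 4i: positive real part.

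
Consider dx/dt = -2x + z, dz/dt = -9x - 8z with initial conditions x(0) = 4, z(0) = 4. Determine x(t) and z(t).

x(t) = 16te^(-5t) + 4e^(-5t), z(t) = -48te^(-5t) + 4e^(-5t)

Coefficient matrix A = [[-2, 1], [-9, -8]].
Characteristic polynomial det(A - λI) = λ^2 + 10λ + 25 = 0.
Single eigenvalue λ = -5 with algebraic multiplicity 2.
Eigenvector v = (-1,3); generalized eigenvector w with (A-λI)w=v is (-1,2).
General solution: e^(-5t)[c_1·v + c_2·(t·v + w)].
Applying x(0)=4, z(0)=4 gives c_1=12, c_2=-16.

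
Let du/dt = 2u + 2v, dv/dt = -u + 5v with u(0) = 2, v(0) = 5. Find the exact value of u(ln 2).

A = [[2,2],[-1,5]]; eigenvalues λ = 4, 3.
Eigenvectors: (1,1) for λ=4, (-2,-1) for λ=3.
From the initial condition, c_1 = 8, c_2 = 3.
u(ln 2) = (8)(2^4)(1) + (3)(2^3)(-2) = 80.

80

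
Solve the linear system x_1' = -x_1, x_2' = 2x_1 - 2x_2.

Coefficient matrix A = [[-1, 0], [2, -2]].
Characteristic polynomial det(A - λI) = λ^2 + 3λ + 2 = 0.
Eigenvalues λ = -1, -2.
For λ=-1: (A-λI) row 2 is [2, -1], so an eigenvector is (1, 2).
For λ=-2: (A-λI) row 1 is [1, 0], so an eigenvector is (0, 1).
General solution: C_1e^(-t)(1,2) + C_2e^(-2t)(0,1).

x_1(t) = C_1e^(-t), x_2(t) = 2C_1e^(-t) + C_2e^(-2t)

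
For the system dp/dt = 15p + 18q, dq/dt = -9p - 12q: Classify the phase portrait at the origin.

saddle

A = [[15,18],[-9,-12]]; det(A-λI) = λ^2 - 3λ - 18.
λ = 6, -3: opposite signs.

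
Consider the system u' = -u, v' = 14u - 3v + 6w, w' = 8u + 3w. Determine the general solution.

Coefficient matrix A = [[-1, 0, 0], [14, -3, 6], [8, 0, 3]].
det(A - λI) = 0 gives eigenvalues λ = -1, -3, 3.
For λ=-1: eigenvector (1,1,-2).
For λ=-3: eigenvector (0,1,0).
For λ=3: eigenvector (0,1,1).
General solution: K_1e^(-t)(1,1,-2) + K_2e^(-3t)(0,1,0) + K_3e^(3t)(0,1,1).

u(t) = K_1e^(-t), v(t) = K_1e^(-t) + K_2e^(-3t) + K_3e^(3t), w(t) = -2K_1e^(-t) + K_3e^(3t)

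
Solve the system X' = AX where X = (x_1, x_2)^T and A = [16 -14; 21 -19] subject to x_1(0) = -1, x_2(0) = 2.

Coefficient matrix A = [[16, -14], [21, -19]].
Characteristic polynomial det(A - λI) = λ^2 + 3λ - 10 = 0.
Eigenvalues λ = 2, -5.
For λ=2: (A-λI) row 1 is [14, -14], so an eigenvector is (1, 1).
For λ=-5: (A-λI) row 1 is [21, -14], so an eigenvector is (-2, -3).
General solution: c_1e^(2t)(1,1) + c_2e^(-5t)(-2,-3).
Applying x_1(0)=-1, x_2(0)=2 gives c_1=-7, c_2=-3.

x_1(t) = -7e^(2t) + 6e^(-5t), x_2(t) = -7e^(2t) + 9e^(-5t)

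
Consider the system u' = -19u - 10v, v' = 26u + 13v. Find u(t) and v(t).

u(t) = K_1e^(-3t)sin(2t) - 2K_1e^(-3t)cos(2t) - 2K_2e^(-3t)sin(2t) - K_2e^(-3t)cos(2t), v(t) = -2K_1e^(-3t)sin(2t) + 3K_1e^(-3t)cos(2t) + 3K_2e^(-3t)sin(2t) + 2K_2e^(-3t)cos(2t)

Coefficient matrix A = [[-19, -10], [26, 13]].
Characteristic polynomial det(A - λI) = λ^2 + 6λ + 13 = 0.
Eigenvalues λ = -3 ± 2i (complex conjugate pair).
For λ=-3+2i: an eigenvector is (-2,3) - i(1,-2) = (-2 - i, 3 + 2i).
A real fundamental pair from Re and Im of e^((-3+2i)t)v: X_1 = e^(-3t)(cos(2t)·(-2,3) + sin(2t)·(1,-2)), X_2 = e^(-3t)(sin(2t)·(-2,3) - cos(2t)·(1,-2)).
General solution: K_1X_1 + K_2X_2.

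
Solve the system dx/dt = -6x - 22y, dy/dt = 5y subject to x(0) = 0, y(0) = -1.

x(t) = 2e^(5t) - 2e^(-6t), y(t) = -e^(5t)

Coefficient matrix A = [[-6, -22], [0, 5]].
Characteristic polynomial det(A - λI) = λ^2 + λ - 30 = 0.
Eigenvalues λ = 5, -6.
For λ=5: (A-λI) row 1 is [-11, -22], so an eigenvector is (-2, 1).
For λ=-6: (A-λI) row 1 is [0, -22], so an eigenvector is (-1, 0).
General solution: c_1e^(5t)(-2,1) + c_2e^(-6t)(-1,0).
Applying x(0)=0, y(0)=-1 gives c_1=-1, c_2=2.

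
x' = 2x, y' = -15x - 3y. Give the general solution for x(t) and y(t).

Coefficient matrix A = [[2, 0], [-15, -3]].
Characteristic polynomial det(A - λI) = λ^2 + λ - 6 = 0.
Eigenvalues λ = 2, -3.
For λ=2: (A-λI) row 2 is [-15, -5], so an eigenvector is (1, -3).
For λ=-3: (A-λI) row 1 is [5, 0], so an eigenvector is (0, -1).
General solution: c_1e^(2t)(1,-3) + c_2e^(-3t)(0,-1).

x(t) = c_1e^(2t), y(t) = -3c_1e^(2t) - c_2e^(-3t)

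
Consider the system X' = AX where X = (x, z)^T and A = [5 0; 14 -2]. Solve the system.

Coefficient matrix A = [[5, 0], [14, -2]].
Characteristic polynomial det(A - λI) = λ^2 - 3λ - 10 = 0.
Eigenvalues λ = -2, 5.
For λ=-2: (A-λI) row 1 is [7, 0], so an eigenvector is (0, -1).
For λ=5: (A-λI) row 2 is [14, -7], so an eigenvector is (1, 2).
General solution: K_1e^(-2t)(0,-1) + K_2e^(5t)(1,2).

x(t) = K_2e^(5t), z(t) = -K_1e^(-2t) + 2K_2e^(5t)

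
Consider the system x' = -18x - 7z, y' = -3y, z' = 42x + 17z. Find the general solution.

Coefficient matrix A = [[-18, 0, -7], [0, -3, 0], [42, 0, 17]].
det(A - λI) = 0 gives eigenvalues λ = 3, -3, -4.
For λ=3: eigenvector (1,0,-3).
For λ=-3: eigenvector (0,1,0).
For λ=-4: eigenvector (1,0,-2).
General solution: c_1e^(3t)(1,0,-3) + c_2e^(-3t)(0,1,0) + c_3e^(-4t)(1,0,-2).

x(t) = c_1e^(3t) + c_3e^(-4t), y(t) = c_2e^(-3t), z(t) = -3c_1e^(3t) - 2c_3e^(-4t)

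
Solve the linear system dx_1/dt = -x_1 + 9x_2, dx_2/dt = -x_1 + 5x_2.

Coefficient matrix A = [[-1, 9], [-1, 5]].
Characteristic polynomial det(A - λI) = λ^2 - 4λ + 4 = 0.
Single eigenvalue λ = 2 with algebraic multiplicity 2.
Eigenvector v = (3,1); generalized eigenvector w with (A-λI)w=v is (2,1).
General solution: e^(2t)[K_1·v + K_2·(t·v + w)].

x_1(t) = 3K_1e^(2t) + 3K_2te^(2t) + 2K_2e^(2t), x_2(t) = K_1e^(2t) + K_2te^(2t) + K_2e^(2t)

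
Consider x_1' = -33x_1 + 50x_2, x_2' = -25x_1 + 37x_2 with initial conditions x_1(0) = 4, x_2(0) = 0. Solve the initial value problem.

Coefficient matrix A = [[-33, 50], [-25, 37]].
Characteristic polynomial det(A - λI) = λ^2 - 4λ + 29 = 0.
Eigenvalues λ = 2 ± 5i (complex conjugate pair).
For λ=2+5i: an eigenvector is (3,2) - i(-1,-1) = (3 + i, 2 + i).
A real fundamental pair from Re and Im of e^((2+5i)t)v: X_1 = e^(2t)(cos(5t)·(3,2) + sin(5t)·(-1,-1)), X_2 = e^(2t)(sin(5t)·(3,2) - cos(5t)·(-1,-1)).
General solution: K_1X_1 + K_2X_2.
Applying x_1(0)=4, x_2(0)=0 gives K_1=4, K_2=-8.

x_1(t) = -28e^(2t)sin(5t) + 4e^(2t)cos(5t), x_2(t) = -20e^(2t)sin(5t)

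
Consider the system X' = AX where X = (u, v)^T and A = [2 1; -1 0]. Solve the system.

u(t) = K_1e^(t) + K_2te^(t) + 3K_2e^(t), v(t) = -K_1e^(t) - K_2te^(t) - 2K_2e^(t)

Coefficient matrix A = [[2, 1], [-1, 0]].
Characteristic polynomial det(A - λI) = λ^2 - 2λ + 1 = 0.
Single eigenvalue λ = 1 with algebraic multiplicity 2.
Eigenvector v = (1,-1); generalized eigenvector w with (A-λI)w=v is (3,-2).
General solution: e^(t)[K_1·v + K_2·(t·v + w)].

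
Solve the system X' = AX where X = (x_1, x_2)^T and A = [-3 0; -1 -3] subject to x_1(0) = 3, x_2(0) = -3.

Coefficient matrix A = [[-3, 0], [-1, -3]].
Characteristic polynomial det(A - λI) = λ^2 + 6λ + 9 = 0.
Single eigenvalue λ = -3 with algebraic multiplicity 2.
Eigenvector v = (0,1); generalized eigenvector w with (A-λI)w=v is (-1,3).
General solution: e^(-3t)[c_1·v + c_2·(t·v + w)].
Applying x_1(0)=3, x_2(0)=-3 gives c_1=6, c_2=-3.

x_1(t) = 3e^(-3t), x_2(t) = -3te^(-3t) - 3e^(-3t)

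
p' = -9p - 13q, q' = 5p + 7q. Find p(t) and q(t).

Coefficient matrix A = [[-9, -13], [5, 7]].
Characteristic polynomial det(A - λI) = λ^2 + 2λ + 2 = 0.
Eigenvalues λ = -1 ± i (complex conjugate pair).
For λ=-1+i: an eigenvector is (2,-1) - i(-3,2) = (2 + 3i, -1 - 2i).
A real fundamental pair from Re and Im of e^((-1+i)t)v: X_1 = e^(-t)(cos(t)·(2,-1) + sin(t)·(-3,2)), X_2 = e^(-t)(sin(t)·(2,-1) - cos(t)·(-3,2)).
General solution: C_1X_1 + C_2X_2.

p(t) = -3C_1e^(-t)sin(t) + 2C_1e^(-t)cos(t) + 2C_2e^(-t)sin(t) + 3C_2e^(-t)cos(t), q(t) = 2C_1e^(-t)sin(t) - C_1e^(-t)cos(t) - C_2e^(-t)sin(t) - 2C_2e^(-t)cos(t)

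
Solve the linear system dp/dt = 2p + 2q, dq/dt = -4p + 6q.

Coefficient matrix A = [[2, 2], [-4, 6]].
Characteristic polynomial det(A - λI) = λ^2 - 8λ + 20 = 0.
Eigenvalues λ = 4 ± 2i (complex conjugate pair).
For λ=4+2i: an eigenvector is (-1,-1) - i(0,1) = (-1, -1 - i).
A real fundamental pair from Re and Im of e^((4+2i)t)v: X_1 = e^(4t)(cos(2t)·(-1,-1) + sin(2t)·(0,1)), X_2 = e^(4t)(sin(2t)·(-1,-1) - cos(2t)·(0,1)).
General solution: c_1X_1 + c_2X_2.

p(t) = -c_1e^(4t)cos(2t) - c_2e^(4t)sin(2t), q(t) = c_1e^(4t)sin(2t) - c_1e^(4t)cos(2t) - c_2e^(4t)sin(2t) - c_2e^(4t)cos(2t)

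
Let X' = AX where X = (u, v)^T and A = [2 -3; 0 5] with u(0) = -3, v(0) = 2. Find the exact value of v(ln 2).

64

A = [[2,-3],[0,5]]; eigenvalues λ = 2, 5.
Eigenvectors: (-1,0) for λ=2, (-1,1) for λ=5.
From the initial condition, c_1 = 1, c_2 = 2.
v(ln 2) = (1)(2^2)(0) + (2)(2^5)(1) = 64.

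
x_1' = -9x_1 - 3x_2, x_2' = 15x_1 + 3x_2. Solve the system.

x_1(t) = -c_1e^(-3t)sin(3t) + c_2e^(-3t)cos(3t), x_2(t) = 2c_1e^(-3t)sin(3t) + c_1e^(-3t)cos(3t) + c_2e^(-3t)sin(3t) - 2c_2e^(-3t)cos(3t)

Coefficient matrix A = [[-9, -3], [15, 3]].
Characteristic polynomial det(A - λI) = λ^2 + 6λ + 18 = 0.
Eigenvalues λ = -3 ± 3i (complex conjugate pair).
For λ=-3+3i: an eigenvector is (0,1) - i(-1,2) = (0 + i, 1 - 2i).
A real fundamental pair from Re and Im of e^((-3+3i)t)v: X_1 = e^(-3t)(cos(3t)·(0,1) + sin(3t)·(-1,2)), X_2 = e^(-3t)(sin(3t)·(0,1) - cos(3t)·(-1,2)).
General solution: c_1X_1 + c_2X_2.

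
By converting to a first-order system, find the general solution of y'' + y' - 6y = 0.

y(t) = C_1e^(2t) + C_2e^(-3t)

Let x_1 = y, x_2 = y'. Then x_1' = x_2 and x_2' = 6x_1 - x_2.
A = [[0,1],[6,-1]]; det(A-λI) = λ^2 + λ - 6.
Eigenvalues λ = 2, -3 with eigenvectors (1,2), (1,-3).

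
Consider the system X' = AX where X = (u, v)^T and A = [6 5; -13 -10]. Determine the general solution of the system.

Coefficient matrix A = [[6, 5], [-13, -10]].
Characteristic polynomial det(A - λI) = λ^2 + 4λ + 5 = 0.
Eigenvalues λ = -2 ± i (complex conjugate pair).
For λ=-2+i: an eigenvector is (-2,3) - i(-1,2) = (-2 + i, 3 - 2i).
A real fundamental pair from Re and Im of e^((-2+i)t)v: X_1 = e^(-2t)(cos(t)·(-2,3) + sin(t)·(-1,2)), X_2 = e^(-2t)(sin(t)·(-2,3) - cos(t)·(-1,2)).
General solution: K_1X_1 + K_2X_2.

u(t) = -K_1e^(-2t)sin(t) - 2K_1e^(-2t)cos(t) - 2K_2e^(-2t)sin(t) + K_2e^(-2t)cos(t), v(t) = 2K_1e^(-2t)sin(t) + 3K_1e^(-2t)cos(t) + 3K_2e^(-2t)sin(t) - 2K_2e^(-2t)cos(t)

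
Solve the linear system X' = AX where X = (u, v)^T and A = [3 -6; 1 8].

u(t) = -3C_1e^(5t) + 2C_2e^(6t), v(t) = C_1e^(5t) - C_2e^(6t)

Coefficient matrix A = [[3, -6], [1, 8]].
Characteristic polynomial det(A - λI) = λ^2 - 11λ + 30 = 0.
Eigenvalues λ = 5, 6.
For λ=5: (A-λI) row 1 is [-2, -6], so an eigenvector is (-3, 1).
For λ=6: (A-λI) row 1 is [-3, -6], so an eigenvector is (2, -1).
General solution: C_1e^(5t)(-3,1) + C_2e^(6t)(2,-1).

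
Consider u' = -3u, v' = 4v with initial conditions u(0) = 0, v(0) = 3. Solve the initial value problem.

Coefficient matrix A = [[-3, 0], [0, 4]].
Characteristic polynomial det(A - λI) = λ^2 - λ - 12 = 0.
Eigenvalues λ = 4, -3.
For λ=4: (A-λI) row 1 is [-7, 0], so an eigenvector is (0, 1).
For λ=-3: (A-λI) row 2 is [0, 7], so an eigenvector is (-1, 0).
General solution: C_1e^(4t)(0,1) + C_2e^(-3t)(-1,0).
Applying u(0)=0, v(0)=3 gives C_1=3, C_2=0.

u(t) = 0, v(t) = 3e^(4t)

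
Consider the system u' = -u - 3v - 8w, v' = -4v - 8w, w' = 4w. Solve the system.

u(t) = C_1e^(-t) + C_2e^(-4t) - C_3e^(4t), v(t) = C_2e^(-4t) - C_3e^(4t), w(t) = C_3e^(4t)

Coefficient matrix A = [[-1, -3, -8], [0, -4, -8], [0, 0, 4]].
det(A - λI) = 0 gives eigenvalues λ = -1, -4, 4.
For λ=-1: eigenvector (1,0,0).
For λ=-4: eigenvector (1,1,0).
For λ=4: eigenvector (-1,-1,1).
General solution: C_1e^(-t)(1,0,0) + C_2e^(-4t)(1,1,0) + C_3e^(4t)(-1,-1,1).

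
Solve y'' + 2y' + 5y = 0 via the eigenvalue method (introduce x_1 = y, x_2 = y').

Let x_1 = y, x_2 = y'. Then x_1' = x_2 and x_2' = -5x_1 - 2x_2.
A = [[0,1],[-5,-2]]; det(A-λI) = λ^2 + 2λ + 5.
Eigenvalues λ = -1 ± 2i.

y(t) = c_1e^(-t)cos(2t) + c_2e^(-t)sin(2t)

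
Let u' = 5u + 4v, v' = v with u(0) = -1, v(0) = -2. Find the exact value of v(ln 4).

A = [[5,4],[0,1]]; eigenvalues λ = 1, 5.
Eigenvectors: (-1,1) for λ=1, (1,0) for λ=5.
From the initial condition, c_1 = -2, c_2 = -3.
v(ln 4) = (-2)(4^1)(1) + (-3)(4^5)(0) = -8.

-8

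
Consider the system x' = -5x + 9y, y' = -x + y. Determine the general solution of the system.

Coefficient matrix A = [[-5, 9], [-1, 1]].
Characteristic polynomial det(A - λI) = λ^2 + 4λ + 4 = 0.
Single eigenvalue λ = -2 with algebraic multiplicity 2.
Eigenvector v = (-3,-1); generalized eigenvector w with (A-λI)w=v is (1,0).
General solution: e^(-2t)[C_1·v + C_2·(t·v + w)].

x(t) = -3C_1e^(-2t) - 3C_2te^(-2t) + C_2e^(-2t), y(t) = -C_1e^(-2t) - C_2te^(-2t)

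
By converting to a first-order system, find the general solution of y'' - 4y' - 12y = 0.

y(t) = C_1e^(6t) + C_2e^(-2t)

Let x_1 = y, x_2 = y'. Then x_1' = x_2 and x_2' = 12x_1 + 4x_2.
A = [[0,1],[12,4]]; det(A-λI) = λ^2 - 4λ - 12.
Eigenvalues λ = 6, -2 with eigenvectors (1,6), (1,-2).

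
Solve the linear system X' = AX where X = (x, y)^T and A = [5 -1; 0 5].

Coefficient matrix A = [[5, -1], [0, 5]].
Characteristic polynomial det(A - λI) = λ^2 - 10λ + 25 = 0.
Single eigenvalue λ = 5 with algebraic multiplicity 2.
Eigenvector v = (1,0); generalized eigenvector w with (A-λI)w=v is (1,-1).
General solution: e^(5t)[c_1·v + c_2·(t·v + w)].

x(t) = c_1e^(5t) + c_2te^(5t) + c_2e^(5t), y(t) = -c_2e^(5t)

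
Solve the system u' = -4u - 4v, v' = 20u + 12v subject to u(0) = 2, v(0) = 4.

u(t) = -8e^(4t)sin(4t) + 2e^(4t)cos(4t), v(t) = 18e^(4t)sin(4t) + 4e^(4t)cos(4t)

Coefficient matrix A = [[-4, -4], [20, 12]].
Characteristic polynomial det(A - λI) = λ^2 - 8λ + 32 = 0.
Eigenvalues λ = 4 ± 4i (complex conjugate pair).
For λ=4+4i: an eigenvector is (0,1) - i(-1,2) = (0 + i, 1 - 2i).
A real fundamental pair from Re and Im of e^((4+4i)t)v: X_1 = e^(4t)(cos(4t)·(0,1) + sin(4t)·(-1,2)), X_2 = e^(4t)(sin(4t)·(0,1) - cos(4t)·(-1,2)).
General solution: K_1X_1 + K_2X_2.
Applying u(0)=2, v(0)=4 gives K_1=8, K_2=2.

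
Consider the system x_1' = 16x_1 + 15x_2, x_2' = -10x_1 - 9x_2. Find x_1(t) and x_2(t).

x_1(t) = C_1e^(t) - 3C_2e^(6t), x_2(t) = -C_1e^(t) + 2C_2e^(6t)

Coefficient matrix A = [[16, 15], [-10, -9]].
Characteristic polynomial det(A - λI) = λ^2 - 7λ + 6 = 0.
Eigenvalues λ = 1, 6.
For λ=1: (A-λI) row 1 is [15, 15], so an eigenvector is (1, -1).
For λ=6: (A-λI) row 1 is [10, 15], so an eigenvector is (-3, 2).
General solution: C_1e^(t)(1,-1) + C_2e^(6t)(-3,2).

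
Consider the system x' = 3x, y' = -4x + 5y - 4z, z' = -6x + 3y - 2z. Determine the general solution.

x(t) = c_2e^(3t), y(t) = 4c_1e^(2t) + 2c_2e^(3t) + c_3e^(t), z(t) = 3c_1e^(2t) + c_3e^(t)

Coefficient matrix A = [[3, 0, 0], [-4, 5, -4], [-6, 3, -2]].
det(A - λI) = 0 gives eigenvalues λ = 2, 3, 1.
For λ=2: eigenvector (0,4,3).
For λ=3: eigenvector (1,2,0).
For λ=1: eigenvector (0,1,1).
General solution: c_1e^(2t)(0,4,3) + c_2e^(3t)(1,2,0) + c_3e^(t)(0,1,1).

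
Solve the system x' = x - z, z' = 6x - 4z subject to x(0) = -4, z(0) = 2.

Coefficient matrix A = [[1, -1], [6, -4]].
Characteristic polynomial det(A - λI) = λ^2 + 3λ + 2 = 0.
Eigenvalues λ = -1, -2.
For λ=-1: (A-λI) row 1 is [2, -1], so an eigenvector is (1, 2).
For λ=-2: (A-λI) row 1 is [3, -1], so an eigenvector is (1, 3).
General solution: K_1e^(-t)(1,2) + K_2e^(-2t)(1,3).
Applying x(0)=-4, z(0)=2 gives K_1=-14, K_2=10.

x(t) = -14e^(-t) + 10e^(-2t), z(t) = -28e^(-t) + 30e^(-2t)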